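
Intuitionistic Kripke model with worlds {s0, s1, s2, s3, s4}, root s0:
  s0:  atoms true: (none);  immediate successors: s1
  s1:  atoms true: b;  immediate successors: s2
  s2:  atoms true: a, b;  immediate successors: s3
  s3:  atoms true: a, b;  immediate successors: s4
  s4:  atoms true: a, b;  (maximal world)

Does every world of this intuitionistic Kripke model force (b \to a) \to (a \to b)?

s0 \Vdash (b \to a) \to (a \to b): every world accessible from s0 that forces b \to a (namely s2, s3, s4) also forces a \to b.
Since the root s0 forces (b \to a) \to (a \to b) and forcing is persistent (monotone upward), every world forces it.

Yes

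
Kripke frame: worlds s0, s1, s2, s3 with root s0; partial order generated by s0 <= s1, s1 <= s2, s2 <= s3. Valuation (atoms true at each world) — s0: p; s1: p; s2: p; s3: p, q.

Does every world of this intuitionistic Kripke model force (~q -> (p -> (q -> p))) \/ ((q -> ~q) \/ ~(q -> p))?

Yes

s0 ||- (~q -> (p -> (q -> p))) \/ ((q -> ~q) \/ ~(q -> p)) via the disjunct ~q -> (p -> (q -> p)).
Since the root s0 forces (~q -> (p -> (q -> p))) \/ ((q -> ~q) \/ ~(q -> p)) and forcing is persistent (monotone upward), every world forces it.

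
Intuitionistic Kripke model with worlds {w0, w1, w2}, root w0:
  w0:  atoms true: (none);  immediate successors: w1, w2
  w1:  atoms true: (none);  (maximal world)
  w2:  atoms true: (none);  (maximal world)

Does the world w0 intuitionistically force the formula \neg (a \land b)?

Yes

w0 \Vdash \neg (a \land b): no world accessible from w0 forces a \land b.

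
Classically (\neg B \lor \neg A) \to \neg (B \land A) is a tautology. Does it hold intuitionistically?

Yes

This is a constructively valid De Morgan direction (disjunction of negations to negated conjunction), which is intuitionistically derivable.
If \neg B holds at a world then no accessible world forces B, hence none forces B \land A; likewise for \neg A.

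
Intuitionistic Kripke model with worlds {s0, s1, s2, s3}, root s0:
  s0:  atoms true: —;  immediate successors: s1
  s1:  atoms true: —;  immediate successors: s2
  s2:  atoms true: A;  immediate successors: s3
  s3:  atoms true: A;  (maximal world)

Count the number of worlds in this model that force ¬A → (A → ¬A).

s0: forces it.
s1: forces it.
s2: forces it.
s3: forces it.
Worlds forcing the formula: {s0, s1, s2, s3}.

4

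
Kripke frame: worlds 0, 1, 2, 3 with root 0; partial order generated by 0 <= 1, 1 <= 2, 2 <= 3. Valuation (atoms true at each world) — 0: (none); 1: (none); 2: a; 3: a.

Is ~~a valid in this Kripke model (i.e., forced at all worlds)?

0 ||- ~~a: no world accessible from 0 forces ~a.
Since the root 0 forces ~~a and forcing is persistent (monotone upward), every world forces it.

Yes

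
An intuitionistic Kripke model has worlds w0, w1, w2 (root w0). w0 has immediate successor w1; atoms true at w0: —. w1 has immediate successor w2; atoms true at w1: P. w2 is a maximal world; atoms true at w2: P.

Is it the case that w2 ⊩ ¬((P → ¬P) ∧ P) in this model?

w2 ⊩ ¬((P → ¬P) ∧ P): no world accessible from w2 forces (P → ¬P) ∧ P.

Yes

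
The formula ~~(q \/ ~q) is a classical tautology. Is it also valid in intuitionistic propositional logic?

Yes

This is the double negation of excluded middle, which is intuitionistically derivable.
Assuming ~(q \/ ~q): from q we'd get q \/ ~q, so ~q; but then q \/ ~q again — contradiction. Hence ~~(q \/ ~q).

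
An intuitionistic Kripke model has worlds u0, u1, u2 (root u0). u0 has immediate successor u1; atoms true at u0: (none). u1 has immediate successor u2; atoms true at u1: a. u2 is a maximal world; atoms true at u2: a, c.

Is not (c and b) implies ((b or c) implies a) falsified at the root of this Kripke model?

u0 forces not (c and b) implies ((b or c) implies a): every world accessible from u0 that forces not (c and b) (namely u0, u1, u2) also forces (b or c) implies a.
So the root u0 forces not (c and b) implies ((b or c) implies a); the model is not a countermodel.

No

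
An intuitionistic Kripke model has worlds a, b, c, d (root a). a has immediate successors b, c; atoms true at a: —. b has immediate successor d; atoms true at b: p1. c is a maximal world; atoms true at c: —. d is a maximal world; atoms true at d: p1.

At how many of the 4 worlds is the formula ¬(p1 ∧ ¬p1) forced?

a: forces it.
b: forces it.
c: forces it.
d: forces it.
Worlds forcing the formula: {a, b, c, d}.

4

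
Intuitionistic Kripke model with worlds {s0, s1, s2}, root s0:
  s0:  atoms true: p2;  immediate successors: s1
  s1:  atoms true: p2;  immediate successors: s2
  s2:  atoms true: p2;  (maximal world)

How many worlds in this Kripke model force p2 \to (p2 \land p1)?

0

s0: does not force it — s0 \nVdash p2 \to (p2 \land p1): already at s0 itself, s0 \Vdash p2 but s0 \nVdash p2 \land p1.
s1: does not force it.
s2: does not force it.
Worlds forcing the formula: { }.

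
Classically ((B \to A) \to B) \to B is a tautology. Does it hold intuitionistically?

This is Peirce's law, which is not intuitionistically valid.
A Kripke countermodel: worlds u, v; order generated by u \le v; atoms true at each world — u:{}; v:{B}.
u \nVdash ((B \to A) \to B) \to B: already at u itself, u \Vdash (B \to A) \to B but u \nVdash B.
u lacks atom B, so u \nVdash B.
So the root u does not force the formula.

No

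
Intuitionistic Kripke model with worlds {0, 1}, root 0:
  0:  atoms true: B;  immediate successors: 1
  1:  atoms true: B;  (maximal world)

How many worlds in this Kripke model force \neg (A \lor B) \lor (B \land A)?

0

0: does not force it — 0 \nVdash \neg (A \lor B) \lor (B \land A): neither disjunct is forced at 0.
1: does not force it — 1 \nVdash \neg (A \lor B) \lor (B \land A): neither disjunct is forced at 1.
Worlds forcing the formula: { }.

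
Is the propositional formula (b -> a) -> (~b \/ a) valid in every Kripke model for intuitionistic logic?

This is the material-implication-as-disjunction principle, which is not intuitionistically valid.
A Kripke countermodel: worlds s0, s1; order generated by s0 <= s1; atoms true at each world — s0:{}; s1:{a,b}.
s0 ||-/- (b -> a) -> (~b \/ a): already at s0 itself, s0 ||- b -> a but s0 ||-/- ~b \/ a.
s0 ||-/- ~b \/ a: neither disjunct is forced at s0.
s0 ||-/- ~b since s1 is accessible from s0 and s1 ||- b.
So the root s0 does not force the formula.

No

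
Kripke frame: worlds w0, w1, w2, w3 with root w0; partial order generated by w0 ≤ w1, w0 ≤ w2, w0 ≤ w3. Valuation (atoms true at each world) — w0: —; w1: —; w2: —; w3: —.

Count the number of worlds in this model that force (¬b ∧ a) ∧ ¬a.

w0: does not force it — w0 ⊮ (¬b ∧ a) ∧ ¬a since w0 fails ¬b ∧ a.
w1: does not force it — w1 ⊮ (¬b ∧ a) ∧ ¬a since w1 fails ¬b ∧ a.
w2: does not force it.
w3: does not force it.
Worlds forcing the formula: { }.

0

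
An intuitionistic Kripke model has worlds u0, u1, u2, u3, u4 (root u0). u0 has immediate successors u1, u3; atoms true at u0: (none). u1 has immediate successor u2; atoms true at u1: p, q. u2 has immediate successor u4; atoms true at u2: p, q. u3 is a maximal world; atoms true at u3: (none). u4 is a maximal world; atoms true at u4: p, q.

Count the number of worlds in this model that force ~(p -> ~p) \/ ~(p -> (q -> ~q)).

u0: does not force it — u0 ||-/- ~(p -> ~p) \/ ~(p -> (q -> ~q)): neither disjunct is forced at u0.
u1: forces it.
u2: forces it.
u3: does not force it — u3 ||-/- ~(p -> ~p) \/ ~(p -> (q -> ~q)): neither disjunct is forced at u3.
u4: forces it.
Worlds forcing the formula: {u1, u2, u4}.

3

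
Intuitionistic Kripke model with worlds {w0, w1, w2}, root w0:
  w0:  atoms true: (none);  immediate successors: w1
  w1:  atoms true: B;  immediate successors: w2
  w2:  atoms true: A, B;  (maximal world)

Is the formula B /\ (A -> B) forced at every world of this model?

No

Not every world: w0 ||-/- B /\ (A -> B).
w0 ||-/- B /\ (A -> B) since w0 fails B.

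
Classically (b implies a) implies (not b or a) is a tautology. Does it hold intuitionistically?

No

This is the material-implication-as-disjunction principle, which is not intuitionistically valid.
A Kripke countermodel: worlds 0, 1; order generated by 0 <= 1; atoms true at each world — 0:{}; 1:{a,b}.
0 does not force (b implies a) implies (not b or a): already at 0 itself, 0 forces b implies a but 0 does not force not b or a.
0 does not force not b or a: neither disjunct is forced at 0.
0 does not force not b since 1 is accessible from 0 and 1 forces b.
So the root 0 does not force the formula.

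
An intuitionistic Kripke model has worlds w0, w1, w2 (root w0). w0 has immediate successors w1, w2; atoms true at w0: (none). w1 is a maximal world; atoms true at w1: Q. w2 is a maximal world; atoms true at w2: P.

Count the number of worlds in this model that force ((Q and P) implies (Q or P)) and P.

w0: does not force it — w0 does not force ((Q and P) implies (Q or P)) and P since w0 fails P.
w1: does not force it — w1 does not force ((Q and P) implies (Q or P)) and P since w1 fails P.
w2: forces it.
Worlds forcing the formula: {w2}.

1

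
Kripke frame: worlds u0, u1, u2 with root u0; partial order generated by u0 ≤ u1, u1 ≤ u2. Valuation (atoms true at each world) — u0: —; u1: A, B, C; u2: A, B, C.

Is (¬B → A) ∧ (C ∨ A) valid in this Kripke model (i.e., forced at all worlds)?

Not every world: u0 ⊮ (¬B → A) ∧ (C ∨ A).
u0 ⊮ (¬B → A) ∧ (C ∨ A) since u0 fails C ∨ A.

No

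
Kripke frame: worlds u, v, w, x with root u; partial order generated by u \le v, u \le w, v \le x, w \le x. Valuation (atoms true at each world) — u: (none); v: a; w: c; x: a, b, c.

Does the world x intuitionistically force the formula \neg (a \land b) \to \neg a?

Yes

x \Vdash \neg (a \land b) \to \neg a vacuously: no world accessible from x forces the antecedent \neg (a \land b).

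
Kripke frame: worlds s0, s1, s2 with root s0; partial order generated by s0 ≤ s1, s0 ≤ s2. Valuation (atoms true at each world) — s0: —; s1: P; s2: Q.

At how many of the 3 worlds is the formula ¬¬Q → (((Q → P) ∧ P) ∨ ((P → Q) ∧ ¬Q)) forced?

1

s0: does not force it — s0 ⊮ ¬¬Q → (((Q → P) ∧ P) ∨ ((P → Q) ∧ ¬Q)): at the accessible world s2, s2 ⊩ ¬¬Q but s2 ⊮ ((Q → P) ∧ P) ∨ ((P → Q) ∧ ¬Q).
s1: forces it.
s2: does not force it — s2 ⊮ ¬¬Q → (((Q → P) ∧ P) ∨ ((P → Q) ∧ ¬Q)): already at s2 itself, s2 ⊩ ¬¬Q but s2 ⊮ ((Q → P) ∧ P) ∨ ((P → Q) ∧ ¬Q).
Worlds forcing the formula: {s1}.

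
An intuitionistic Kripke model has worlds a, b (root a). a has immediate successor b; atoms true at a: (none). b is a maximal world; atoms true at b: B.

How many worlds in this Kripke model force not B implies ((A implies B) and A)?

2

a: forces it.
b: forces it.
Worlds forcing the formula: {a, b}.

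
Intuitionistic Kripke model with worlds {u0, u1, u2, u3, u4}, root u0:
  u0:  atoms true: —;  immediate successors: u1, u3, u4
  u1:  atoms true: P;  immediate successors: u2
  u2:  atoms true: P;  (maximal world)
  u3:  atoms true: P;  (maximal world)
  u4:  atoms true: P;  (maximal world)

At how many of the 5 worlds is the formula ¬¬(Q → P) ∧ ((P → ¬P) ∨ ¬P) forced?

u0: does not force it — u0 ⊮ ¬¬(Q → P) ∧ ((P → ¬P) ∨ ¬P) since u0 fails (P → ¬P) ∨ ¬P.
u1: does not force it — u1 ⊮ ¬¬(Q → P) ∧ ((P → ¬P) ∨ ¬P) since u1 fails (P → ¬P) ∨ ¬P.
u2: does not force it.
u3: does not force it.
u4: does not force it.
Worlds forcing the formula: { }.

0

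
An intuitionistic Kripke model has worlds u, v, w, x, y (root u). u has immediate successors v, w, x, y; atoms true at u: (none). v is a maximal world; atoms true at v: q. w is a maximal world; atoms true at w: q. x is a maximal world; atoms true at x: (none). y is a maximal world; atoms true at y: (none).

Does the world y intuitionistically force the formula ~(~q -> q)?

y ||- ~(~q -> q): no world accessible from y forces ~q -> q.

Yes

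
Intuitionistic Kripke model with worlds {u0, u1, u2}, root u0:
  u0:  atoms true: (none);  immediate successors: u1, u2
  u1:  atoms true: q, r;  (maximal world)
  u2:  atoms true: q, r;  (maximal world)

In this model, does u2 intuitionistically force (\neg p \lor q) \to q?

Yes

u2 \Vdash (\neg p \lor q) \to q: every world accessible from u2 that forces \neg p \lor q (namely u2) also forces q.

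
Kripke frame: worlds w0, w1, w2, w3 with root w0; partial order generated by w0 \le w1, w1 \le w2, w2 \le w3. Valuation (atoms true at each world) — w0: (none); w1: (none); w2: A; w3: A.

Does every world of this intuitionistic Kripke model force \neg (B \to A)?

Not every world: w0 \nVdash \neg (B \to A).
w0 \nVdash \neg (B \to A) since w0 is accessible from w0 and w0 \Vdash B \to A.
w0 \Vdash B \to A vacuously: no world accessible from w0 forces the antecedent B.

No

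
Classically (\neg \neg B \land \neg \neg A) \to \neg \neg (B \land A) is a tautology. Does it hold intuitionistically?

Yes

This is the distribution of double negation over conjunction, which is intuitionistically derivable.
Assume \neg \neg B, \neg \neg A, and \neg (B \land A). From B we'd get \neg A (since B \land A is refuted), contradicting \neg \neg A; so \neg B, contradicting \neg \neg B.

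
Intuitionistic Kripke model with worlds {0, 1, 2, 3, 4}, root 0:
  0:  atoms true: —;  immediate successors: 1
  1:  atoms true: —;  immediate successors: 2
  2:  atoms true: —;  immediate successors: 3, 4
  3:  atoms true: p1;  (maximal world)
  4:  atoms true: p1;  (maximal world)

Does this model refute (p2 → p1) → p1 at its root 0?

0 ⊮ (p2 → p1) → p1: already at 0 itself, 0 ⊩ p2 → p1 but 0 ⊮ p1.
0 lacks atom p1, so 0 ⊮ p1.
So the root 0 does not force (p2 → p1) → p1; the model is a countermodel.

Yes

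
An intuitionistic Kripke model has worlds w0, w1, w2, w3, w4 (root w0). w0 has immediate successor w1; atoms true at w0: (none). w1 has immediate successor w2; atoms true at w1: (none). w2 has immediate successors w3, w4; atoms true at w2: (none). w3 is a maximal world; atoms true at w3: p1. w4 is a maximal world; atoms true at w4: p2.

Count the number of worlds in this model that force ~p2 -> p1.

5

w0: forces it.
w1: forces it.
w2: forces it.
w3: forces it.
w4: forces it.
Worlds forcing the formula: {w0, w1, w2, w3, w4}.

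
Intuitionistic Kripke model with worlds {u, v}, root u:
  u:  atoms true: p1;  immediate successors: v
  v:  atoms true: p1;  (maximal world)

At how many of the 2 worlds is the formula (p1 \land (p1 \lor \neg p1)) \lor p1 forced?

2

u: forces it.
v: forces it.
Worlds forcing the formula: {u, v}.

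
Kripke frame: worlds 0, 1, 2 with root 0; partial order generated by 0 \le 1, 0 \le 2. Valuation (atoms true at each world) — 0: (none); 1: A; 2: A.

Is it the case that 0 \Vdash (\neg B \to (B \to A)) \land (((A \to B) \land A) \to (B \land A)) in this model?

Yes

0 \Vdash (\neg B \to (B \to A)) \land (((A \to B) \land A) \to (B \land A)) since 0 forces both conjuncts.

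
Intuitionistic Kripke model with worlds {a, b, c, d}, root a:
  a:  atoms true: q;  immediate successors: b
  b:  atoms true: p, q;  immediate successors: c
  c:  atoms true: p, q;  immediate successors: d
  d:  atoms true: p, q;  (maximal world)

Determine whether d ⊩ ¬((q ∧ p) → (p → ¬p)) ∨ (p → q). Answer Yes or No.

d ⊩ ¬((q ∧ p) → (p → ¬p)) ∨ (p → q) via the disjunct ¬((q ∧ p) → (p → ¬p)).

Yes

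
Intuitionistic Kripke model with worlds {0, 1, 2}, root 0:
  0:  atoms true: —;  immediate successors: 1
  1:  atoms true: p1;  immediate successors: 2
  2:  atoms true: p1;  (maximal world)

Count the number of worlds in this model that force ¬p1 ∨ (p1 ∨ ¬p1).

2

0: does not force it — 0 ⊮ ¬p1 ∨ (p1 ∨ ¬p1): neither disjunct is forced at 0.
1: forces it.
2: forces it.
Worlds forcing the formula: {1, 2}.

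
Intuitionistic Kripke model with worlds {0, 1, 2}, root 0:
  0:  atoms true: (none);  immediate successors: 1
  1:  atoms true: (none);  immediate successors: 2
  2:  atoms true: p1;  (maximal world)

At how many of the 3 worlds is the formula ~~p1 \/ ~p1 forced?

0: forces it.
1: forces it.
2: forces it.
Worlds forcing the formula: {0, 1, 2}.

3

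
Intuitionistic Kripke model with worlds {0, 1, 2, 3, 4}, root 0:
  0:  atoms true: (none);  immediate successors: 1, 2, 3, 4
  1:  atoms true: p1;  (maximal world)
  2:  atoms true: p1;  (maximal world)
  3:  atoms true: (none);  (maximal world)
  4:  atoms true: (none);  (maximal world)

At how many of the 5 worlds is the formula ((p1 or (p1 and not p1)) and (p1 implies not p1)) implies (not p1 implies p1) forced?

0: forces it.
1: forces it.
2: forces it.
3: forces it.
4: forces it.
Worlds forcing the formula: {0, 1, 2, 3, 4}.

5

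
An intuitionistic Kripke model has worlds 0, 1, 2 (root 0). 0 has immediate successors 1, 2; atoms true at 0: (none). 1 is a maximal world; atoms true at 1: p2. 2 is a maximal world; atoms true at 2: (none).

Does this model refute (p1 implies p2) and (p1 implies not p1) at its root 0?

No

0 forces (p1 implies p2) and (p1 implies not p1) since 0 forces both conjuncts.
So the root 0 forces (p1 implies p2) and (p1 implies not p1); the model is not a countermodel.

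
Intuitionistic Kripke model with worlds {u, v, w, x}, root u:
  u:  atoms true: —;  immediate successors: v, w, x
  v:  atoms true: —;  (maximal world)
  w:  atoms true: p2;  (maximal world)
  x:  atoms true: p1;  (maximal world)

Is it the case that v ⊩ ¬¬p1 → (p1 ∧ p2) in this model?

Yes

v ⊩ ¬¬p1 → (p1 ∧ p2) vacuously: no world accessible from v forces the antecedent ¬¬p1.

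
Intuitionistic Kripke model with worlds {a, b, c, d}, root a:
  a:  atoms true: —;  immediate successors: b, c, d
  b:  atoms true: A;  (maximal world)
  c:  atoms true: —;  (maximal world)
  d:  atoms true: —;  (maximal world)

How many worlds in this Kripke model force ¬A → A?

1

a: does not force it — a ⊮ ¬A → A: at the accessible world c, c ⊩ ¬A but c ⊮ A.
b: forces it.
c: does not force it — c ⊮ ¬A → A: already at c itself, c ⊩ ¬A but c ⊮ A.
d: does not force it — d ⊮ ¬A → A: already at d itself, d ⊩ ¬A but d ⊮ A.
Worlds forcing the formula: {b}.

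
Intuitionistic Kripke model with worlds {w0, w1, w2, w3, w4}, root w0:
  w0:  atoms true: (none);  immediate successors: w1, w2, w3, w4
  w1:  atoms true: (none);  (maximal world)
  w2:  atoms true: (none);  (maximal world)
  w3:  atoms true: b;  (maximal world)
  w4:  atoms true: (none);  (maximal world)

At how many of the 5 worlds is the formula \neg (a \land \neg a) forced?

w0: forces it.
w1: forces it.
w2: forces it.
w3: forces it.
w4: forces it.
Worlds forcing the formula: {w0, w1, w2, w3, w4}.

5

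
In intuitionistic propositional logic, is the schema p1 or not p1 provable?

No

This is the law of excluded middle, which is not intuitionistically valid.
A Kripke countermodel: worlds u0, u1; order generated by u0 <= u1; atoms true at each world — u0:{}; u1:{p1}.
u0 does not force p1 or not p1: neither disjunct is forced at u0.
u0 lacks atom p1, so u0 does not force p1.
So the root u0 does not force the formula.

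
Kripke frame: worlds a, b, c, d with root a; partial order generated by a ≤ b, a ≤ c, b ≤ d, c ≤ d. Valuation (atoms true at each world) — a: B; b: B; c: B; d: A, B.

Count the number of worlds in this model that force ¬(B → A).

a: does not force it — a ⊮ ¬(B → A) since d is accessible from a and d ⊩ B → A.
b: does not force it.
c: does not force it.
d: does not force it.
Worlds forcing the formula: { }.

0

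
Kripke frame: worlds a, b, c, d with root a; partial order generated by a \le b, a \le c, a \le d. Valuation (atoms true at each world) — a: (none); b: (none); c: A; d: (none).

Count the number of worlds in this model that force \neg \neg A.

a: does not force it — a \nVdash \neg \neg A since b is accessible from a and b \Vdash \neg A.
b: does not force it — b \nVdash \neg \neg A since b is accessible from b and b \Vdash \neg A.
c: forces it.
d: does not force it — d \nVdash \neg \neg A since d is accessible from d and d \Vdash \neg A.
Worlds forcing the formula: {c}.

1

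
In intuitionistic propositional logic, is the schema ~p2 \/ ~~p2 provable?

This is the weak law of excluded middle, which is not intuitionistically valid.
A Kripke countermodel: worlds u0, u1, u2; order generated by u0 <= u1, u0 <= u2; atoms true at each world — u0:{}; u1:{p2}; u2:{}.
u0 ||-/- ~p2 \/ ~~p2: neither disjunct is forced at u0.
u0 ||-/- ~p2 since u1 is accessible from u0 and u1 ||- p2.
So the root u0 does not force the formula.

No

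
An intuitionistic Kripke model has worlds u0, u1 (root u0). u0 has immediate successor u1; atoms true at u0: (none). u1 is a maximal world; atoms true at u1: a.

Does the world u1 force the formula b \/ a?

u1 ||- b \/ a via the disjunct a.

Yes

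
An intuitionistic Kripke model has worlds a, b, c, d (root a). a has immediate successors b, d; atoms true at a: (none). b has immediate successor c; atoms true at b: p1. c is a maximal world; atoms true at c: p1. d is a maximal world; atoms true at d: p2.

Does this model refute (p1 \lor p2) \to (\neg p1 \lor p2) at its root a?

Yes

a \nVdash (p1 \lor p2) \to (\neg p1 \lor p2): at the accessible world b, b \Vdash p1 \lor p2 but b \nVdash \neg p1 \lor p2.
b \nVdash \neg p1 \lor p2: neither disjunct is forced at b.
b \nVdash \neg p1 since b is accessible from b and b \Vdash p1.
So the root a does not force (p1 \lor p2) \to (\neg p1 \lor p2); the model is a countermodel.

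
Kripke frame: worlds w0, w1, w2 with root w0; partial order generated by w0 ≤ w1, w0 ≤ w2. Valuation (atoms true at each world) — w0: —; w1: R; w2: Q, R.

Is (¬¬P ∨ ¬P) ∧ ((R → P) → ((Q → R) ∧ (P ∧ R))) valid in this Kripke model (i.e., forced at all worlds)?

w0 ⊩ (¬¬P ∨ ¬P) ∧ ((R → P) → ((Q → R) ∧ (P ∧ R))) since w0 forces both conjuncts.
Since the root w0 forces (¬¬P ∨ ¬P) ∧ ((R → P) → ((Q → R) ∧ (P ∧ R))) and forcing is persistent (monotone upward), every world forces it.

Yes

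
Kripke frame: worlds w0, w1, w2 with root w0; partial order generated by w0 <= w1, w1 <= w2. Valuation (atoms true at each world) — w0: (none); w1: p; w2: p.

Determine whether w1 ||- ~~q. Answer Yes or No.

No

w1 ||-/- ~~q since w1 is accessible from w1 and w1 ||- ~q.
w1 ||- ~q: no world accessible from w1 forces q.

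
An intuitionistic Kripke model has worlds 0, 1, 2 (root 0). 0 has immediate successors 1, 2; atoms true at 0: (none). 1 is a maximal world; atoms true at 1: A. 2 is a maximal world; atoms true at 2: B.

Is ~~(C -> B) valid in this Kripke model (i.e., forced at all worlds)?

0 ||- ~~(C -> B): no world accessible from 0 forces ~(C -> B).
Since the root 0 forces ~~(C -> B) and forcing is persistent (monotone upward), every world forces it.

Yes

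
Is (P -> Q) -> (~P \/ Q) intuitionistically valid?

No

This is the material-implication-as-disjunction principle, which is not intuitionistically valid.
A Kripke countermodel: worlds 0, 1; order generated by 0 <= 1; atoms true at each world — 0:{}; 1:{P,Q}.
0 ||-/- (P -> Q) -> (~P \/ Q): already at 0 itself, 0 ||- P -> Q but 0 ||-/- ~P \/ Q.
0 ||-/- ~P \/ Q: neither disjunct is forced at 0.
0 ||-/- ~P since 1 is accessible from 0 and 1 ||- P.
So the root 0 does not force the formula.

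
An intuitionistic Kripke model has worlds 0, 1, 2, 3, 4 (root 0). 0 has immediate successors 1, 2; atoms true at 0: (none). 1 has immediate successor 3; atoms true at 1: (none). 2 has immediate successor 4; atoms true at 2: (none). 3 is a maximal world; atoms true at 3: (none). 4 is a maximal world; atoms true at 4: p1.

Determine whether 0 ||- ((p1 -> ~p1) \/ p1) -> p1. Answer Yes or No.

No

0 ||-/- ((p1 -> ~p1) \/ p1) -> p1: at the accessible world 1, 1 ||- (p1 -> ~p1) \/ p1 but 1 ||-/- p1.
1 lacks atom p1, so 1 ||-/- p1.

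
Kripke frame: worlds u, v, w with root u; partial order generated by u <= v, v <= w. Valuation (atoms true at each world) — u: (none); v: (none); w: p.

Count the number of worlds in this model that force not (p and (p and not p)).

u: forces it.
v: forces it.
w: forces it.
Worlds forcing the formula: {u, v, w}.

3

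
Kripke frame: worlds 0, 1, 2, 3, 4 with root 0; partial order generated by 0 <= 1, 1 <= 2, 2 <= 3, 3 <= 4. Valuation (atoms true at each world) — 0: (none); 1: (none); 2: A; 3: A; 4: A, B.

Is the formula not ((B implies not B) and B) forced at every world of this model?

Yes

0 forces not ((B implies not B) and B): no world accessible from 0 forces (B implies not B) and B.
Since the root 0 forces not ((B implies not B) and B) and forcing is persistent (monotone upward), every world forces it.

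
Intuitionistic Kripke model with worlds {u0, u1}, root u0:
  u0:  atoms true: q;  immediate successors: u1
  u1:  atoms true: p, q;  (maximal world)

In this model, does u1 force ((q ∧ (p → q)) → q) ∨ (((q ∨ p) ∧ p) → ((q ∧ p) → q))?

u1 ⊩ ((q ∧ (p → q)) → q) ∨ (((q ∨ p) ∧ p) → ((q ∧ p) → q)) via the disjunct (q ∧ (p → q)) → q.

Yes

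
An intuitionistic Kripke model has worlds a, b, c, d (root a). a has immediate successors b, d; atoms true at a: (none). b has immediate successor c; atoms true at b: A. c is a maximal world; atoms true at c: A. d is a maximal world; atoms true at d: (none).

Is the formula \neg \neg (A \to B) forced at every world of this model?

No

Not every world: a \nVdash \neg \neg (A \to B).
a \nVdash \neg \neg (A \to B) since b is accessible from a and b \Vdash \neg (A \to B).
b \Vdash \neg (A \to B): no world accessible from b forces A \to B.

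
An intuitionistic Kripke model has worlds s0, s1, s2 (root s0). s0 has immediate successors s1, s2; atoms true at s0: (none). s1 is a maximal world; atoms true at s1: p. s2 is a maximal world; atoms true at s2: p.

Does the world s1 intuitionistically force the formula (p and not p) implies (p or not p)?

s1 forces (p and not p) implies (p or not p) vacuously: no world accessible from s1 forces the antecedent p and not p.

Yes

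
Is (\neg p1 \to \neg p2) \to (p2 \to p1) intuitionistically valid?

This is the converse of contraposition, which is not intuitionistically valid.
A Kripke countermodel: worlds 0, 1; order generated by 0 \le 1; atoms true at each world — 0:{p2}; 1:{p1,p2}.
0 \nVdash (\neg p1 \to \neg p2) \to (p2 \to p1): already at 0 itself, 0 \Vdash \neg p1 \to \neg p2 but 0 \nVdash p2 \to p1.
0 \nVdash p2 \to p1: already at 0 itself, 0 \Vdash p2 but 0 \nVdash p1.
0 lacks atom p1, so 0 \nVdash p1.
So the root 0 does not force the formula.

No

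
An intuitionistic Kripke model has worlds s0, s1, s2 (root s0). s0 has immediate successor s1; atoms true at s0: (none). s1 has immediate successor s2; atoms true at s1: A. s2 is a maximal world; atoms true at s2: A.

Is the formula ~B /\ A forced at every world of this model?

No

Not every world: s0 ||-/- ~B /\ A.
s0 ||-/- ~B /\ A since s0 fails A.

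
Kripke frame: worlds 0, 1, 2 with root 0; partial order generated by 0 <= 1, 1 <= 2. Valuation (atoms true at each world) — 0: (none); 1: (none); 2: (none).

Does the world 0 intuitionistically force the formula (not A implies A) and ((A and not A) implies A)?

0 does not force (not A implies A) and ((A and not A) implies A) since 0 fails not A implies A.

No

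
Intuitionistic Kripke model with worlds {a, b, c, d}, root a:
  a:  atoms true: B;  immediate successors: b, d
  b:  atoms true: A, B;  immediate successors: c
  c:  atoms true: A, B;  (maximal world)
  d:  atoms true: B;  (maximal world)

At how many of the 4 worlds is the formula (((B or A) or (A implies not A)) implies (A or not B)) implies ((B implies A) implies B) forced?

4

a: forces it.
b: forces it.
c: forces it.
d: forces it.
Worlds forcing the formula: {a, b, c, d}.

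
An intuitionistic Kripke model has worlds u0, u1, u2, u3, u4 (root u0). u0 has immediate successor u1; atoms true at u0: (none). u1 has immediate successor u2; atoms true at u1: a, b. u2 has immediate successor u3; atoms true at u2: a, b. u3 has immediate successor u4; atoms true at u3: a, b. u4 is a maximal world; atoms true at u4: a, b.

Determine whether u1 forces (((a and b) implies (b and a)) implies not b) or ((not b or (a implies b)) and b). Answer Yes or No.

u1 forces (((a and b) implies (b and a)) implies not b) or ((not b or (a implies b)) and b) via the disjunct (not b or (a implies b)) and b.

Yes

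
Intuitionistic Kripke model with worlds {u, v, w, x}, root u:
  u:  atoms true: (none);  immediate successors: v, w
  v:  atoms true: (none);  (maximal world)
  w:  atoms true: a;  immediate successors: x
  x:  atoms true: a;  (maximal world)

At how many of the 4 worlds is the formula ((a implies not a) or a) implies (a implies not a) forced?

u: does not force it — u does not force ((a implies not a) or a) implies (a implies not a): at the accessible world w, w forces (a implies not a) or a but w does not force a implies not a.
v: forces it.
w: does not force it — w does not force ((a implies not a) or a) implies (a implies not a): already at w itself, w forces (a implies not a) or a but w does not force a implies not a.
x: does not force it — x does not force ((a implies not a) or a) implies (a implies not a): already at x itself, x forces (a implies not a) or a but x does not force a implies not a.
Worlds forcing the formula: {v}.

1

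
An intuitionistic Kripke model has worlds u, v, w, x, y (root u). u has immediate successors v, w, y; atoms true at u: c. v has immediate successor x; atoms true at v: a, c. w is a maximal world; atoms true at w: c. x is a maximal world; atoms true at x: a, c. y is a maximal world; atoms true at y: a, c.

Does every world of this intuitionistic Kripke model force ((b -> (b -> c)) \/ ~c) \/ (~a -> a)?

Yes

u ||- ((b -> (b -> c)) \/ ~c) \/ (~a -> a) via the disjunct (b -> (b -> c)) \/ ~c.
Since the root u forces ((b -> (b -> c)) \/ ~c) \/ (~a -> a) and forcing is persistent (monotone upward), every world forces it.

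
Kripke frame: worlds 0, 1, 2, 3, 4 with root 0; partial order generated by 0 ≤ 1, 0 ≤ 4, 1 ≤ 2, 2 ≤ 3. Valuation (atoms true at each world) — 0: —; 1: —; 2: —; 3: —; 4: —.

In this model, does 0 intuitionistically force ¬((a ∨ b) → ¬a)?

No

0 ⊮ ¬((a ∨ b) → ¬a) since 0 is accessible from 0 and 0 ⊩ (a ∨ b) → ¬a.
0 ⊩ (a ∨ b) → ¬a vacuously: no world accessible from 0 forces the antecedent a ∨ b.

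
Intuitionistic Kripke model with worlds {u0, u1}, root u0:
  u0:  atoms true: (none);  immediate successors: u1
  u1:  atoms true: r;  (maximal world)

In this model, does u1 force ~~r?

Yes

u1 ||- ~~r: no world accessible from u1 forces ~r.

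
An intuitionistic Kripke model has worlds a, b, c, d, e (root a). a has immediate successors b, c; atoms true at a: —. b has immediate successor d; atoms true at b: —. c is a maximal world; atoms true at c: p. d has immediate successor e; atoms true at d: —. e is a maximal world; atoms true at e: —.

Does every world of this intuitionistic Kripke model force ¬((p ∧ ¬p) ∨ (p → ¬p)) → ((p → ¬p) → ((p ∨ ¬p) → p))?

Yes

a ⊩ ¬((p ∧ ¬p) ∨ (p → ¬p)) → ((p → ¬p) → ((p ∨ ¬p) → p)): every world accessible from a that forces ¬((p ∧ ¬p) ∨ (p → ¬p)) (namely c) also forces (p → ¬p) → ((p ∨ ¬p) → p).
Since the root a forces ¬((p ∧ ¬p) ∨ (p → ¬p)) → ((p → ¬p) → ((p ∨ ¬p) → p)) and forcing is persistent (monotone upward), every world forces it.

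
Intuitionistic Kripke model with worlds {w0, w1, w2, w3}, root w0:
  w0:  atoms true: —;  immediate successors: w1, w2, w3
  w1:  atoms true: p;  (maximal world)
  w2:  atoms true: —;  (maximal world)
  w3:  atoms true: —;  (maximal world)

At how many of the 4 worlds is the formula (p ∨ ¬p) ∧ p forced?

1

w0: does not force it — w0 ⊮ (p ∨ ¬p) ∧ p since w0 fails p ∨ ¬p.
w1: forces it.
w2: does not force it — w2 ⊮ (p ∨ ¬p) ∧ p since w2 fails p.
w3: does not force it — w3 ⊮ (p ∨ ¬p) ∧ p since w3 fails p.
Worlds forcing the formula: {w1}.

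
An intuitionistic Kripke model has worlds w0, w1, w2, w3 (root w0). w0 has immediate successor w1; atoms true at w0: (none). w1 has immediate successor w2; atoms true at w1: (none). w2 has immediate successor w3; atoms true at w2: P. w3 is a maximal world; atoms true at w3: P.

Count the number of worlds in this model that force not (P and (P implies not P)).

w0: forces it.
w1: forces it.
w2: forces it.
w3: forces it.
Worlds forcing the formula: {w0, w1, w2, w3}.

4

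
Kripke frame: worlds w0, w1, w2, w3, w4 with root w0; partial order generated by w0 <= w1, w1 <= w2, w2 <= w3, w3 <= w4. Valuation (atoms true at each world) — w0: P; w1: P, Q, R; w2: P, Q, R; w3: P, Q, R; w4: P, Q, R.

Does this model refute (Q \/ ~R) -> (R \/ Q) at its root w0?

w0 ||- (Q \/ ~R) -> (R \/ Q): every world accessible from w0 that forces Q \/ ~R (namely w1, w2, w3, w4) also forces R \/ Q.
So the root w0 forces (Q \/ ~R) -> (R \/ Q); the model is not a countermodel.

No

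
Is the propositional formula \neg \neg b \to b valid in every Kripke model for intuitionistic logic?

This is double-negation elimination, which is not intuitionistically valid.
A Kripke countermodel: worlds u, v; order generated by u \le v; atoms true at each world — u:{}; v:{b}.
u \nVdash \neg \neg b \to b: already at u itself, u \Vdash \neg \neg b but u \nVdash b.
u lacks atom b, so u \nVdash b.
So the root u does not force the formula.

No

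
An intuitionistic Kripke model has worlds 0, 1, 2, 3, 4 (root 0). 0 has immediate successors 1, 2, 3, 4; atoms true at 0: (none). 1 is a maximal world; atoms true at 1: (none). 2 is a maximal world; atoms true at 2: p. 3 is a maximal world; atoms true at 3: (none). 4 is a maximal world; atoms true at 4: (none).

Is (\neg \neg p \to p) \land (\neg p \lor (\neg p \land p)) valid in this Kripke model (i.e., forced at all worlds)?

Not every world: 0 \nVdash (\neg \neg p \to p) \land (\neg p \lor (\neg p \land p)).
0 \nVdash (\neg \neg p \to p) \land (\neg p \lor (\neg p \land p)) since 0 fails \neg p \lor (\neg p \land p).

No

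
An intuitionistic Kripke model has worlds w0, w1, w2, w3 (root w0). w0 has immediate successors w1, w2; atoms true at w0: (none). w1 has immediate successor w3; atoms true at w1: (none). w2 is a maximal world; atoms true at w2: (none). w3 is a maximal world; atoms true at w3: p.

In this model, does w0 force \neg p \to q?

w0 \nVdash \neg p \to q: at the accessible world w2, w2 \Vdash \neg p but w2 \nVdash q.
w2 lacks atom q, so w2 \nVdash q.

No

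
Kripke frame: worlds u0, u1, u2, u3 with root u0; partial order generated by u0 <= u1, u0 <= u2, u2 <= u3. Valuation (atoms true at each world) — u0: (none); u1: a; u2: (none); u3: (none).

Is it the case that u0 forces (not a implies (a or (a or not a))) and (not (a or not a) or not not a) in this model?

u0 does not force (not a implies (a or (a or not a))) and (not (a or not a) or not not a) since u0 fails not (a or not a) or not not a.

No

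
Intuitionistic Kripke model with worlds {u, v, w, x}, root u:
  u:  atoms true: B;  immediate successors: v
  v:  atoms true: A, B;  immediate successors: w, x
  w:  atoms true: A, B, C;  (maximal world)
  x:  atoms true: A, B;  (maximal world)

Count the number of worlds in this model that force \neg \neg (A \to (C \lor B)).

4

u: forces it.
v: forces it.
w: forces it.
x: forces it.
Worlds forcing the formula: {u, v, w, x}.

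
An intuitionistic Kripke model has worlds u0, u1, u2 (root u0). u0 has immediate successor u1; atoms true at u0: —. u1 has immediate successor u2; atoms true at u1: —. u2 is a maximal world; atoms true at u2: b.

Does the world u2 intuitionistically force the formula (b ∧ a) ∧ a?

u2 ⊮ (b ∧ a) ∧ a since u2 fails b ∧ a.

No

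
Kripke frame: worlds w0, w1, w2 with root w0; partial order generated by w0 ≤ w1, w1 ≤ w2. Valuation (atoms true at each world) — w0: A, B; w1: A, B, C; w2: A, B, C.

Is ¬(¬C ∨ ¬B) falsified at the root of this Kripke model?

No

w0 ⊩ ¬(¬C ∨ ¬B): no world accessible from w0 forces ¬C ∨ ¬B.
So the root w0 forces ¬(¬C ∨ ¬B); the model is not a countermodel.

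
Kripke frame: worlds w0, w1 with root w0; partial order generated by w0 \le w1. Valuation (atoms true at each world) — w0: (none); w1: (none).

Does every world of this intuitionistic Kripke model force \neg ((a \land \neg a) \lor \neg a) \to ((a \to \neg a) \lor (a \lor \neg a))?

w0 \Vdash \neg ((a \land \neg a) \lor \neg a) \to ((a \to \neg a) \lor (a \lor \neg a)) vacuously: no world accessible from w0 forces the antecedent \neg ((a \land \neg a) \lor \neg a).
Since the root w0 forces \neg ((a \land \neg a) \lor \neg a) \to ((a \to \neg a) \lor (a \lor \neg a)) and forcing is persistent (monotone upward), every world forces it.

Yes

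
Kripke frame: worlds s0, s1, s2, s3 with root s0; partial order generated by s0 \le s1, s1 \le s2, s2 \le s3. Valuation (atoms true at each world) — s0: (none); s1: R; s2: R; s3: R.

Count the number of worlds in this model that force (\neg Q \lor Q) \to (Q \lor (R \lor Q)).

s0: does not force it — s0 \nVdash (\neg Q \lor Q) \to (Q \lor (R \lor Q)): already at s0 itself, s0 \Vdash \neg Q \lor Q but s0 \nVdash Q \lor (R \lor Q).
s1: forces it.
s2: forces it.
s3: forces it.
Worlds forcing the formula: {s1, s2, s3}.

3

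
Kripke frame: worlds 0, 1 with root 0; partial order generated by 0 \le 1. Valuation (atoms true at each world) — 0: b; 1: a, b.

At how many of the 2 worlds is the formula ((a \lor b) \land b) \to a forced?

1

0: does not force it — 0 \nVdash ((a \lor b) \land b) \to a: already at 0 itself, 0 \Vdash (a \lor b) \land b but 0 \nVdash a.
1: forces it.
Worlds forcing the formula: {1}.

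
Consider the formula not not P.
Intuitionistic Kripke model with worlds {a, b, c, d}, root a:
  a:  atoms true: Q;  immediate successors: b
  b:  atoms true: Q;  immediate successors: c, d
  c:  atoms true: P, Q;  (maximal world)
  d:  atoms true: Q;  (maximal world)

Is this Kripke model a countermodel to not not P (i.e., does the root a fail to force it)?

a does not force not not P since d is accessible from a and d forces not P.
d forces not P: no world accessible from d forces P.
So the root a does not force not not P; the model is a countermodel.

Yes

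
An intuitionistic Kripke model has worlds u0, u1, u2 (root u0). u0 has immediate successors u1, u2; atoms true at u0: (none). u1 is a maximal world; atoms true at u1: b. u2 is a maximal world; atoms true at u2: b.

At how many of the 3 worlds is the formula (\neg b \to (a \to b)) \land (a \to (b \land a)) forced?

u0: forces it.
u1: forces it.
u2: forces it.
Worlds forcing the formula: {u0, u1, u2}.

3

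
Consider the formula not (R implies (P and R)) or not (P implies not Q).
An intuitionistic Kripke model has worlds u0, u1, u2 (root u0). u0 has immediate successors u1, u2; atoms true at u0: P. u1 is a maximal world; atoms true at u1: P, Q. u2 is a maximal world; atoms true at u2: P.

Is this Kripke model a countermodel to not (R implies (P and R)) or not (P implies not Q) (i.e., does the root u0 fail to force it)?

Yes

u0 does not force not (R implies (P and R)) or not (P implies not Q): neither disjunct is forced at u0.
u0 does not force not (R implies (P and R)) since u0 is accessible from u0 and u0 forces R implies (P and R).
u0 forces R implies (P and R) vacuously: no world accessible from u0 forces the antecedent R.
So the root u0 does not force not (R implies (P and R)) or not (P implies not Q); the model is a countermodel.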